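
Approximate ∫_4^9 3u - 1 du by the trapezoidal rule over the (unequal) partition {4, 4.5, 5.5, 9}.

92.5

Subinterval widths: 0.5, 1, 3.5.
f(4) = 11, f(4.5) = 12.5, f(5.5) = 15.5, f(9) = 26.
On each subinterval the trapezoid contributes (Δu_i/2)·[f(u_{i-1}) + f(u_i)].
Sum = 92.5.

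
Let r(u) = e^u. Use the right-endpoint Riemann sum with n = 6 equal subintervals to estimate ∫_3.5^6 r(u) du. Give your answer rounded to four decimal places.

452.8041

Δu = (6 − 3.5)/6 = 5/12.
Right endpoints: 47/12, 13/3, 4.75, 31/6, 67/12, 6.
r(47/12) ≈ 50.2327, r(13/3) ≈ 76.1979, r(4.75) ≈ 115.5843, r(31/6) ≈ 175.3294, r(67/12) ≈ 265.9567, r(6) ≈ 403.4288.
Sum = Δu · [r(47/12) + r(13/3) + r(4.75) + ...].
Sum ≈ 452.8041.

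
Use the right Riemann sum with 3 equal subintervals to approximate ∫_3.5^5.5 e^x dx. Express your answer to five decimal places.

Δx = (5.5 − 3.5)/3 = 2/3.
Right endpoints: 25/6, 29/6, 5.5.
f(25/6) ≈ 64.50009, f(29/6) ≈ 125.62903, f(5.5) ≈ 244.69193.
Sum = Δx · [f(25/6) + f(29/6) + f(5.5)].
Sum ≈ 289.88070.

289.88070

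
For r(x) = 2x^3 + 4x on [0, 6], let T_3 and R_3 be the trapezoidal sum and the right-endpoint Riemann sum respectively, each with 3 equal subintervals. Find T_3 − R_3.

-456

T_3 = 792.
R_3 = 1248.
T_3 − R_3 = -456.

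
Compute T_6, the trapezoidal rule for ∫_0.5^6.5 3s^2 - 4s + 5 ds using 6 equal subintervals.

Δs = (6.5 − 0.5)/6 = 1.
f(0.5) = 3.75, f(1.5) = 5.75, f(2.5) = 13.75, f(3.5) = 27.75, f(4.5) = 47.75, f(5.5) = 73.75, f(6.5) = 105.75.
T_6 = (Δs/2)·[f(s_0) + 2f(s_1) + ... + 2f(s_{5}) + f(s_6)].
Sum = 223.5.

223.5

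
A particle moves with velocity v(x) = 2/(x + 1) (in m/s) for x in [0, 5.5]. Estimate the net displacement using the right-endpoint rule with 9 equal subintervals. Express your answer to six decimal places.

Δx = (5.5 − 0)/9 = 11/18.
Right endpoints: 11/18, 11/9, 11/6, 22/9, 55/18, 11/3, 77/18, 44/9, 5.5.
v(11/18) = 36/29, v(11/9) = 0.9, v(11/6) = 12/17, v(22/9) = 18/31, v(55/18) = 36/73, v(11/3) = 3/7, v(77/18) = 36/95, v(44/9) = 18/53, v(5.5) = 4/13.
Sum = Δx · [v(11/18) + v(11/9) + v(11/6) + ...].
Sum ≈ 3.285267.

3.285267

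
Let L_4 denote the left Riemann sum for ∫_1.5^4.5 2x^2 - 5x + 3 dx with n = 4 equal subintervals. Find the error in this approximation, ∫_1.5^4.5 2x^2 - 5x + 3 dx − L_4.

7.3125

Exact integral: ∫_1.5^4.5 f(x) dx = 22.5.
L_4 = 15.1875.
Error = 22.5 − 15.1875 = 7.3125.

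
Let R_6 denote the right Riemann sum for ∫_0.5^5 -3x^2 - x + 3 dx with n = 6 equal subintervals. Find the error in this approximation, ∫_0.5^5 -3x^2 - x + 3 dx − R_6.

30.796875

Exact integral: ∫_0.5^5 f(x) dx = -123.75.
R_6 = -154.546875.
Error = -123.75 − (-154.546875) = 30.796875.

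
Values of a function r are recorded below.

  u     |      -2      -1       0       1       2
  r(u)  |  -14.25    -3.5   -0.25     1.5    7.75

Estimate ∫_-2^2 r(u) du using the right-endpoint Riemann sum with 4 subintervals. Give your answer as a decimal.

Δu = 1.
Sum = 1·[(-3.5) + (-0.25) + 1.5 + 7.75] = 5.5.

5.5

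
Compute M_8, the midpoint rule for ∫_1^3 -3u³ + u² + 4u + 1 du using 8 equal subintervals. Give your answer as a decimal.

Δu = (3 − 1)/8 = 0.25.
Midpoints: 1.125, 1.375, 1.625, 1.875, 2.125, 2.375, 2.625, 2.875.
f(1.125) = 1277/512, f(1.375) = 303/512, f(1.625) = -1399/512, f(1.875) = -3973/512, f(2.125) = -7563/512, f(2.375) = -12313/512, f(2.625) = -18367/512, f(2.875) = -25869/512.
Sum = Δu · [f(1.125) + f(1.375) + f(1.625) + ...].
Sum = -33.15625.

-33.15625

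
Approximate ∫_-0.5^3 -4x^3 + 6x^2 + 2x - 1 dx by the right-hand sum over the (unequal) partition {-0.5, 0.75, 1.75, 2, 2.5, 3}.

-34.078125

Subinterval widths: 1.25, 1, 0.25, 0.5, 0.5.
Right endpoints: 0.75, 1.75, 2, 2.5, 3.
f(0.75) = 2.1875, f(1.75) = -0.5625, f(2) = -5, f(2.5) = -21, f(3) = -49.
Sum = Σ Δx_i · f(x_i).
Sum = -34.078125.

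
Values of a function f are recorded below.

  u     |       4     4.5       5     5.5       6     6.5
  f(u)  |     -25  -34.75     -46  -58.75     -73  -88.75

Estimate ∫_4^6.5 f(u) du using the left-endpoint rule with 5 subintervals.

Δu = 0.5.
Sum = 0.5·[(-25) + (-34.75) + (-46) + (-58.75) + (-73)] = -118.75.

-118.75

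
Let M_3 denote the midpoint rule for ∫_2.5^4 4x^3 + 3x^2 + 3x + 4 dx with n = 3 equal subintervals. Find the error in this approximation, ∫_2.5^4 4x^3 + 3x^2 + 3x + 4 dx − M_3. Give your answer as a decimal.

Exact integral: ∫_2.5^4 f(x) dx = 285.9375.
M_3 = 284.625.
Error = 285.9375 − 284.625 = 1.3125.

1.3125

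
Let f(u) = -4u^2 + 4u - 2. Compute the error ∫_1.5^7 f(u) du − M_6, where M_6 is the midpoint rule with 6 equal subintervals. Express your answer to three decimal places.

-1.541

Exact integral: ∫_1.5^7 f(u) du ≈ -370.33333.
M_6 ≈ -368.79282.
Error ≈ -370.33333 − (-368.79282) ≈ -1.541.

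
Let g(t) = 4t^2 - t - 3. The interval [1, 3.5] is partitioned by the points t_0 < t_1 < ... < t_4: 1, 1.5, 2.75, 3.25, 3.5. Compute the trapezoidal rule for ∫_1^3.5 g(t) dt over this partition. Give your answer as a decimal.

44.1875

Subinterval widths: 0.5, 1.25, 0.5, 0.25.
g(1) = 0, g(1.5) = 4.5, g(2.75) = 24.5, g(3.25) = 36, g(3.5) = 42.5.
On each subinterval the trapezoid contributes (Δt_i/2)·[g(t_{i-1}) + g(t_i)].
Sum = 44.1875.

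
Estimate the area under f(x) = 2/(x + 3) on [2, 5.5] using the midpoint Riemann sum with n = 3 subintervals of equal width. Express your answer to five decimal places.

Δx = (5.5 − 2)/3 = 7/6.
Midpoints: 31/12, 3.75, 59/12.
f(31/12) = 24/67, f(3.75) = 8/27, f(59/12) = 24/95.
Sum = Δx · [f(31/12) + f(3.75) + f(59/12)].
Sum ≈ 1.05833.

1.05833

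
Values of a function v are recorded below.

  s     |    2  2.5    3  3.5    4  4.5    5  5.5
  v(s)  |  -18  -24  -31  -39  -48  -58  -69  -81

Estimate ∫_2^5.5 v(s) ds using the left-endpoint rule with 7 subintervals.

-143.5

Δs = 0.5.
Sum = 0.5·[(-18) + (-24) + (-31) + (-39) + (-48) + (-58) + (-69)] = -143.5.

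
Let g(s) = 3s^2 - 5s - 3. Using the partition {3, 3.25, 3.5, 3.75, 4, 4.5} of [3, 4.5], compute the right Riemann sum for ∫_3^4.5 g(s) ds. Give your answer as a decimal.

Subinterval widths: 0.25, 0.25, 0.25, 0.25, 0.5.
Right endpoints: 3.25, 3.5, 3.75, 4, 4.5.
g(3.25) = 12.4375, g(3.5) = 16.25, g(3.75) = 20.4375, g(4) = 25, g(4.5) = 35.25.
Sum = Σ Δs_i · g(s_i).
Sum = 36.15625.

36.15625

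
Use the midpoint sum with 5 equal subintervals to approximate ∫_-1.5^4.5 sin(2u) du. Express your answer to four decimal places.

-0.0508

Δu = (4.5 − (-1.5))/5 = 1.2.
Midpoints: -0.9, 0.3, 1.5, 2.7, 3.9.
f(-0.9) ≈ -0.9738, f(0.3) ≈ 0.5646, f(1.5) ≈ 0.1411, f(2.7) ≈ -0.7728, f(3.9) ≈ 0.9985.
Sum = Δu · [f(-0.9) + f(0.3) + f(1.5) + f(2.7) + f(3.9)].
Sum ≈ -0.0508.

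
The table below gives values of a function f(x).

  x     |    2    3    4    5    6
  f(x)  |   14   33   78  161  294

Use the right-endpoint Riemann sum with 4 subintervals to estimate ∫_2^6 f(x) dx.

Δx = 1.
Sum = 1·[33 + 78 + 161 + 294] = 566.

566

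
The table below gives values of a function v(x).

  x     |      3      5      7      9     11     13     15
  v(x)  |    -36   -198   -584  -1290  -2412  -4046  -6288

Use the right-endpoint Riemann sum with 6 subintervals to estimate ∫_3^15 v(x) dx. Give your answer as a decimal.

Δx = 2.
Sum = 2·[(-198) + (-584) + (-1290) + (-2412) + (-4046) + (-6288)] = -29636.

-29636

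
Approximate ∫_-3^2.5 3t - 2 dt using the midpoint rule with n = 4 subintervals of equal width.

Δt = (2.5 − (-3))/4 = 1.375.
Midpoints: -2.3125, -0.9375, 0.4375, 1.8125.
f(-2.3125) = -8.9375, f(-0.9375) = -4.8125, f(0.4375) = -0.6875, f(1.8125) = 3.4375.
Sum = Δt · [f(-2.3125) + f(-0.9375) + f(0.4375) + f(1.8125)].
Sum = -15.125.

-15.125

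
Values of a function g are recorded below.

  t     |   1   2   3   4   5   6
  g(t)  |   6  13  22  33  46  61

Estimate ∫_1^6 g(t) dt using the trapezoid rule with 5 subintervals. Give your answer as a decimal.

Δt = 1.
T_5 = (1/2)·[6 + 2·13 + 2·22 + 2·33 + 2·46 + 61] = 147.5.

147.5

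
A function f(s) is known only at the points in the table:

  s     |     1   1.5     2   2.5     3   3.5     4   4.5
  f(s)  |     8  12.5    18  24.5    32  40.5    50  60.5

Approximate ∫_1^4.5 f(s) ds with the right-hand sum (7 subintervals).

119

Δs = 0.5.
Sum = 0.5·[12.5 + 18 + 24.5 + 32 + 40.5 + 50 + 60.5] = 119.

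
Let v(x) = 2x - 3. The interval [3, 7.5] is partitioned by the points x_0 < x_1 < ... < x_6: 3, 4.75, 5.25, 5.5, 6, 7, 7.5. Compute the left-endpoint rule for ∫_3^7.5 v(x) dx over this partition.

28.875

Subinterval widths: 1.75, 0.5, 0.25, 0.5, 1, 0.5.
Left endpoints: 3, 4.75, 5.25, 5.5, 6, 7.
v(3) = 3, v(4.75) = 6.5, v(5.25) = 7.5, v(5.5) = 8, v(6) = 9, v(7) = 11.
Sum = Σ Δx_i · v(x_i).
Sum = 28.875.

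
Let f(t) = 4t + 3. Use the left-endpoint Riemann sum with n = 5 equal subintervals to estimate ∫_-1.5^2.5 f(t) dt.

13.6

Δt = (2.5 − (-1.5))/5 = 0.8.
Left endpoints: -1.5, -0.7, 0.1, 0.9, 1.7.
f(-1.5) = -3, f(-0.7) = 0.2, f(0.1) = 3.4, f(0.9) = 6.6, f(1.7) = 9.8.
Sum = Δt · [f(-1.5) + f(-0.7) + f(0.1) + f(0.9) + f(1.7)].
Sum = 13.6.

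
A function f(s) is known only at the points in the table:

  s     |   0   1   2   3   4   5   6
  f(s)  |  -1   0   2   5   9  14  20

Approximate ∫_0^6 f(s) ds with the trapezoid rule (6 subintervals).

Δs = 1.
T_6 = (1/2)·[(-1) + 2·0 + 2·2 + 2·5 + 2·9 + 2·14 + 20] = 39.5.

39.5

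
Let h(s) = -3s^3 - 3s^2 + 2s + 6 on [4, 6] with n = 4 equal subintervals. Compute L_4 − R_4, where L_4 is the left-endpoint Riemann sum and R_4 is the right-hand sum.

256

L_4 = -776.
R_4 = -1032.
L_4 − R_4 = 256.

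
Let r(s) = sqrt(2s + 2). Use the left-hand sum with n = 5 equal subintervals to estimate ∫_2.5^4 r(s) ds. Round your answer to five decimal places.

4.28956

Δs = (4 − 2.5)/5 = 0.3.
Left endpoints: 2.5, 2.8, 3.1, 3.4, 3.7.
r(2.5) ≈ 2.64575, r(2.8) ≈ 2.75681, r(3.1) ≈ 2.86356, r(3.4) ≈ 2.96648, r(3.7) ≈ 3.06594.
Sum = Δs · [r(2.5) + r(2.8) + r(3.1) + r(3.4) + r(3.7)].
Sum ≈ 4.28956.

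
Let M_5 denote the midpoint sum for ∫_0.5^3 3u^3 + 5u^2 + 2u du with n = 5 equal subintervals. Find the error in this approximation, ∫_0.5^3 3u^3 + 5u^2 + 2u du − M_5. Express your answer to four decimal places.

Exact integral: ∫_0.5^3 f(u) du ≈ 114.244792.
M_5 = 113.1640625.
Error ≈ 114.244792 − 113.1640625 ≈ 1.0807.

1.0807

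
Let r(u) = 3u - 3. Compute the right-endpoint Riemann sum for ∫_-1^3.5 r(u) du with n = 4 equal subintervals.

Δu = (3.5 − (-1))/4 = 1.125.
Right endpoints: 0.125, 1.25, 2.375, 3.5.
r(0.125) = -2.625, r(1.25) = 0.75, r(2.375) = 4.125, r(3.5) = 7.5.
Sum = Δu · [r(0.125) + r(1.25) + r(2.375) + r(3.5)].
Sum = 10.96875.

10.96875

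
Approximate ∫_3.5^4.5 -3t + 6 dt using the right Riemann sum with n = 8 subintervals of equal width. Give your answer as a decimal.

Δt = (4.5 − 3.5)/8 = 0.125.
Right endpoints: 3.625, 3.75, 3.875, 4, 4.125, 4.25, 4.375, 4.5.
f(3.625) = -4.875, f(3.75) = -5.25, f(3.875) = -5.625, f(4) = -6, f(4.125) = -6.375, f(4.25) = -6.75, f(4.375) = -7.125, f(4.5) = -7.5.
Sum = Δt · [f(3.625) + f(3.75) + f(3.875) + ...].
Sum = -6.1875.

-6.1875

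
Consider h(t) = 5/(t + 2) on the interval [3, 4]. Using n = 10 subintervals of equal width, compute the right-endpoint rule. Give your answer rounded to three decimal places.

0.903

Δt = (4 − 3)/10 = 0.1.
Right endpoints: 3.1, 3.2, 3.3, 3.4, 3.5, 3.6, 3.7, 3.8, 3.9, 4.
h(3.1) = 50/51, h(3.2) = 25/26, h(3.3) = 50/53, h(3.4) = 25/27, h(3.5) = 10/11, h(3.6) = 25/28, h(3.7) = 50/57, h(3.8) = 25/29, h(3.9) = 50/59, h(4) = 5/6.
Sum = Δt · [h(3.1) + h(3.2) + h(3.3) + ...].
Sum ≈ 0.903.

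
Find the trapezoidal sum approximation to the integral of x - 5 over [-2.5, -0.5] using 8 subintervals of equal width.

Δx = (-0.5 − (-2.5))/8 = 0.25.
f(-2.5) = -7.5, f(-2.25) = -7.25, f(-2) = -7, f(-1.75) = -6.75, f(-1.5) = -6.5, f(-1.25) = -6.25, f(-1) = -6, f(-0.75) = -5.75, f(-0.5) = -5.5.
T_8 = (Δx/2)·[f(x_0) + 2f(x_1) + ... + 2f(x_{7}) + f(x_8)].
Sum = -13.

-13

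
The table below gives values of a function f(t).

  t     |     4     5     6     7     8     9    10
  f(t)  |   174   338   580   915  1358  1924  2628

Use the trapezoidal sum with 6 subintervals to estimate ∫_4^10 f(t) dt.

6516

Δt = 1.
T_6 = (1/2)·[174 + 2·338 + 2·580 + 2·915 + 2·1358 + 2·1924 + 2628] = 6516.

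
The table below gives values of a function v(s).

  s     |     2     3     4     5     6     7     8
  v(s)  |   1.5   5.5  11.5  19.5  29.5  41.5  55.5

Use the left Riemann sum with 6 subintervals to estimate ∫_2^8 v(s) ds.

Δs = 1.
Sum = 1·[1.5 + 5.5 + 11.5 + 19.5 + 29.5 + 41.5] = 109.

109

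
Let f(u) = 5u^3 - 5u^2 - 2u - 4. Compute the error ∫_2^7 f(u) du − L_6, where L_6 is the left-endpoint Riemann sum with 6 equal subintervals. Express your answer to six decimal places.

Exact integral: ∫_2^7 f(u) du ≈ 2357.91666667.
L_6 ≈ 1794.08564815.
Error ≈ 2357.91666667 − 1794.08564815 ≈ 563.831019.

563.831019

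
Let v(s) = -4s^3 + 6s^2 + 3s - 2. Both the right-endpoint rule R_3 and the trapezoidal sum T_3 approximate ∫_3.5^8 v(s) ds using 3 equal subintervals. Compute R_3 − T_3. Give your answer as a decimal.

-1164.375

R_3 = -4209.75.
T_3 = -3045.375.
R_3 − T_3 = -1164.375.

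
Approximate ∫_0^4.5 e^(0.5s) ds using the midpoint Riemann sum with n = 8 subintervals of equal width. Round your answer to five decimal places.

Δs = (4.5 − 0)/8 = 0.5625.
Midpoints: 0.28125, 0.84375, 1.40625, 1.96875, 2.53125, 3.09375, 3.65625, 4.21875.
f(0.28125) ≈ 1.15099, f(0.84375) ≈ 1.52482, f(1.40625) ≈ 2.02006, f(1.96875) ≈ 2.67614, f(2.53125) ≈ 3.54531, f(3.09375) ≈ 4.69677, f(3.65625) ≈ 6.22221, f(4.21875) ≈ 8.24309.
Sum = Δs · [f(0.28125) + f(0.84375) + f(1.40625) + ...].
Sum ≈ 16.91965.

16.91965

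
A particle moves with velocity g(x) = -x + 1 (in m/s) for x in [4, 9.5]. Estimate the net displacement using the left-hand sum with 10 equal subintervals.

-30.1125

Δx = (9.5 − 4)/10 = 0.55.
Left endpoints: 4, 4.55, 5.1, 5.65, 6.2, 6.75, 7.3, 7.85, 8.4, 8.95.
g(4) = -3, g(4.55) = -3.55, g(5.1) = -4.1, g(5.65) = -4.65, g(6.2) = -5.2, g(6.75) = -5.75, g(7.3) = -6.3, g(7.85) = -6.85, g(8.4) = -7.4, g(8.95) = -7.95.
Sum = Δx · [g(4) + g(4.55) + g(5.1) + ...].
Sum = -30.1125.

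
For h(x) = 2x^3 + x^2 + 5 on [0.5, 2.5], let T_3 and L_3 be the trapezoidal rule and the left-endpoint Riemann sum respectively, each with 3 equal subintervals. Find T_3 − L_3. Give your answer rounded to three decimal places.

12.333

T_3 ≈ 36.14815.
L_3 ≈ 23.81481.
T_3 − L_3 ≈ 12.333.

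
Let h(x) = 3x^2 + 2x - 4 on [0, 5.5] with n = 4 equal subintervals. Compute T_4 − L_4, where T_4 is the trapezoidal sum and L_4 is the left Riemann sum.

69.953125

T_4 = 179.82421875.
L_4 = 109.87109375.
T_4 − L_4 = 69.953125.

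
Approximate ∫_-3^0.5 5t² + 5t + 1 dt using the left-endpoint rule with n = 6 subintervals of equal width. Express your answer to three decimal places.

Δt = (0.5 − (-3))/6 = 7/12.
Left endpoints: -3, -29/12, -11/6, -1.25, -2/3, -1/12.
f(-3) = 31, f(-29/12) = 2609/144, f(-11/6) = 311/36, f(-1.25) = 2.5625, f(-2/3) = -1/9, f(-1/12) = 89/144.
Sum = Δt · [f(-3) + f(-29/12) + f(-11/6) + ...].
Sum ≈ 35.482.

35.482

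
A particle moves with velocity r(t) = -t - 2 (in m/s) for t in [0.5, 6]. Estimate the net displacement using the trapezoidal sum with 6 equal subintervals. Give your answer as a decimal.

Δt = (6 − 0.5)/6 = 11/12.
r(0.5) = -2.5, r(17/12) = -41/12, r(7/3) = -13/3, r(3.25) = -5.25, r(25/6) = -37/6, r(61/12) = -85/12, r(6) = -8.
T_6 = (Δt/2)·[r(t_0) + 2r(t_1) + ... + 2r(t_{5}) + r(t_6)].
Sum = -28.875.

-28.875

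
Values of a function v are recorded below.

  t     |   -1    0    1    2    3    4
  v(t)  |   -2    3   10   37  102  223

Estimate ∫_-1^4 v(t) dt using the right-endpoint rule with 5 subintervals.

Δt = 1.
Sum = 1·[3 + 10 + 37 + 102 + 223] = 375.

375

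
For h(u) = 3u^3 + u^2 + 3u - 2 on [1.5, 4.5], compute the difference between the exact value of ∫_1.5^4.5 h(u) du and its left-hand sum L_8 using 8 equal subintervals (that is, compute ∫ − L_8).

52.453125

Exact integral: ∫_1.5^4.5 h(u) du = 354.
L_8 = 301.546875.
Error = 354 − 301.546875 = 52.453125.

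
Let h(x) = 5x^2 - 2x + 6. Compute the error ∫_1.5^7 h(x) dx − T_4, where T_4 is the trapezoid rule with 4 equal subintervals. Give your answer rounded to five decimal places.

Exact integral: ∫_1.5^7 h(x) dx ≈ 552.2916667.
T_4 = 560.95703125.
Error ≈ 552.2916667 − 560.95703125 ≈ -8.66536.

-8.66536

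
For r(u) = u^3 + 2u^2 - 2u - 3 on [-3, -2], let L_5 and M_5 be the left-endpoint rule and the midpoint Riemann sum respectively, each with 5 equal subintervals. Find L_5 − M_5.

L_5 = -2.32.
M_5 = -1.565.
L_5 − M_5 = -0.755.

-0.755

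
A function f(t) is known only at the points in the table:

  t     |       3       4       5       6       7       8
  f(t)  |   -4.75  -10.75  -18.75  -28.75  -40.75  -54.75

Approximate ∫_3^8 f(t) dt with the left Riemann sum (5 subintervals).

-103.75

Δt = 1.
Sum = 1·[(-4.75) + (-10.75) + (-18.75) + (-28.75) + (-40.75)] = -103.75.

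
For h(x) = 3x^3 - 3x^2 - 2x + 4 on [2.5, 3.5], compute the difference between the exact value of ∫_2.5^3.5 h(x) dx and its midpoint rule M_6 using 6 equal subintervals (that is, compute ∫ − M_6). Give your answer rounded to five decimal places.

Exact integral: ∫_2.5^3.5 h(x) dx = 54.
M_6 ≈ 53.9444444.
Error ≈ 54 − 53.9444444 ≈ 0.05556.

0.05556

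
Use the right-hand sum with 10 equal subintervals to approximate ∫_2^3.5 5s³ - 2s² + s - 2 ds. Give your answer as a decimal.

157.62703125

Δs = (3.5 − 2)/10 = 0.15.
Right endpoints: 2.15, 2.3, 2.45, 2.6, 2.75, 2.9, 3.05, 3.2, 3.35, 3.5.
f(2.15) = 40.596875, f(2.3) = 50.555, f(2.45) = 61.975625, f(2.6) = 74.96, f(2.75) = 89.609375, f(2.9) = 106.025, f(3.05) = 124.308125, f(3.2) = 144.56, f(3.35) = 166.881875, f(3.5) = 191.375.
Sum = Δs · [f(2.15) + f(2.3) + f(2.45) + ...].
Sum = 157.62703125.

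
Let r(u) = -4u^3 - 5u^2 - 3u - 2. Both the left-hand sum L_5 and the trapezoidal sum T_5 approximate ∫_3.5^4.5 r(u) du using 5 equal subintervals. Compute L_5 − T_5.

23.6

L_5 = -331.17.
T_5 = -354.77.
L_5 − T_5 = 23.6.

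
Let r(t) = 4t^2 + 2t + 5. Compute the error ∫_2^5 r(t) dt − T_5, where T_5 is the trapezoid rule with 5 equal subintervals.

Exact integral: ∫_2^5 r(t) dt = 192.
T_5 = 192.72.
Error = 192 − 192.72 = -0.72.

-0.72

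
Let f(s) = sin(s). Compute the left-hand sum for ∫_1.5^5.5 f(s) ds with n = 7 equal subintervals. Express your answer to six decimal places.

Δs = (5.5 − 1.5)/7 = 4/7.
Left endpoints: 1.5, 29/14, 37/14, 45/14, 53/14, 61/14, 69/14.
f(1.5) ≈ 0.997495, f(29/14) ≈ 0.877279, f(37/14) ≈ 0.478315, f(45/14) ≈ -0.072629, f(53/14) ≈ -0.600496, f(61/14) ≈ -0.937561, f(69/14) ≈ -0.976723.
Sum = Δs · [f(1.5) + f(29/14) + f(37/14) + ...].
Sum ≈ -0.133897.

-0.133897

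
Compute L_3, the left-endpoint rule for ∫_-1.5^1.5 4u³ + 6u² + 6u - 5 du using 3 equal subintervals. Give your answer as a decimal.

-21

Δu = (1.5 − (-1.5))/3 = 1.
Left endpoints: -1.5, -0.5, 0.5.
f(-1.5) = -14, f(-0.5) = -7, f(0.5) = 0.
Sum = Δu · [f(-1.5) + f(-0.5) + f(0.5)].
Sum = -21.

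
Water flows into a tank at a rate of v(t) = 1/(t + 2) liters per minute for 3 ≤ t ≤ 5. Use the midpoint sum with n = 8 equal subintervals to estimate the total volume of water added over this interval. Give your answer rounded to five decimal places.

Δt = (5 − 3)/8 = 0.25.
Midpoints: 3.125, 3.375, 3.625, 3.875, 4.125, 4.375, 4.625, 4.875.
v(3.125) = 8/41, v(3.375) = 8/43, v(3.625) = 8/45, v(3.875) = 8/47, v(4.125) = 8/49, v(4.375) = 8/51, v(4.625) = 8/53, v(4.875) = 8/55.
Sum = Δt · [v(3.125) + v(3.375) + v(3.625) + ...].
Sum ≈ 0.33642.

0.33642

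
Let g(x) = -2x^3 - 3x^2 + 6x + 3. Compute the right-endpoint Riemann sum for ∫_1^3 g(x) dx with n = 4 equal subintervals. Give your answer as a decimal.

Δx = (3 − 1)/4 = 0.5.
Right endpoints: 1.5, 2, 2.5, 3.
g(1.5) = -1.5, g(2) = -13, g(2.5) = -32, g(3) = -60.
Sum = Δx · [g(1.5) + g(2) + g(2.5) + g(3)].
Sum = -53.25.

-53.25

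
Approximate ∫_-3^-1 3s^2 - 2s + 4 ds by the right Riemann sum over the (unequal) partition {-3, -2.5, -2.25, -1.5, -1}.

34.609375

Subinterval widths: 0.5, 0.25, 0.75, 0.5.
Right endpoints: -2.5, -2.25, -1.5, -1.
f(-2.5) = 27.75, f(-2.25) = 23.6875, f(-1.5) = 13.75, f(-1) = 9.
Sum = Σ Δs_i · f(s_i).
Sum = 34.609375.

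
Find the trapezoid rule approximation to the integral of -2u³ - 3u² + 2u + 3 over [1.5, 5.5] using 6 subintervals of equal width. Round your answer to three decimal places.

Δu = (5.5 − 1.5)/6 = 2/3.
f(1.5) = -7.5, f(13/6) = -1463/54, f(17/6) = -3289/54, f(3.5) = -112.5, f(25/6) = -10013/54, f(29/6) = -15295/54, f(5.5) = -409.5.
T_6 = (Δu/2)·[f(u_0) + 2f(u_1) + ... + 2f(u_{5}) + f(u_6)].
Sum ≈ -585.111.

-585.111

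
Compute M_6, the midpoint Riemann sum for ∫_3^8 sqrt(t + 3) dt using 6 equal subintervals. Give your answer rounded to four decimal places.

14.5255

Δt = (8 − 3)/6 = 5/6.
Midpoints: 41/12, 4.25, 61/12, 71/12, 6.75, 91/12.
f(41/12) ≈ 2.5331, f(4.25) ≈ 2.6926, f(61/12) ≈ 2.8431, f(71/12) ≈ 2.9861, f(6.75) ≈ 3.1225, f(91/12) ≈ 3.2532.
Sum = Δt · [f(41/12) + f(4.25) + f(61/12) + ...].
Sum ≈ 14.5255.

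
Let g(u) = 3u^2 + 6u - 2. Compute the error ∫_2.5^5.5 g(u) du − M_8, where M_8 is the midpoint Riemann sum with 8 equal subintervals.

Exact integral: ∫_2.5^5.5 g(u) du = 216.75.
M_8 = 216.64453125.
Error = 216.75 − 216.64453125 = 0.10546875.

0.10546875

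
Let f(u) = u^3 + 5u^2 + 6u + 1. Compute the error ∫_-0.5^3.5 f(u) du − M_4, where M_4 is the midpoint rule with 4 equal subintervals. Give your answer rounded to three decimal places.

3.167

Exact integral: ∫_-0.5^3.5 f(u) du ≈ 149.16667.
M_4 = 146.
Error ≈ 149.16667 − 146 ≈ 3.167.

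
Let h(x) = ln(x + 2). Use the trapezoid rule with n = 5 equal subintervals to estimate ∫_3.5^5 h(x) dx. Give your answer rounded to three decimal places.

Δx = (5 − 3.5)/5 = 0.3.
h(3.5) ≈ 1.705, h(3.8) ≈ 1.758, h(4.1) ≈ 1.808, h(4.4) ≈ 1.856, h(4.7) ≈ 1.902, h(5) ≈ 1.946.
T_5 = (Δx/2)·[h(x_0) + 2h(x_1) + ... + 2h(x_{4}) + h(x_5)].
Sum ≈ 2.745.

2.745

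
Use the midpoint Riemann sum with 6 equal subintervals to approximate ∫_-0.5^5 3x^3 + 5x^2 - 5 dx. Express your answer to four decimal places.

Δx = (5 − (-0.5))/6 = 11/12.
Midpoints: -1/24, 0.875, 43/24, 65/24, 3.625, 109/24.
f(-1/24) = -7667/1536, f(0.875) = 429/512, f(43/24) = 130427/4608, f(65/24) = 140195/1536, f(3.625) = 104247/512, f(109/24) = 1747229/4608.
Sum = Δx · [f(-1/24) + f(0.875) + f(43/24) + ...].
Sum ≈ 640.0203.

640.0203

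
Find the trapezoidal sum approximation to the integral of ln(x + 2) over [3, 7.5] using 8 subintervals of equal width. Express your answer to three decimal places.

Δx = (7.5 − 3)/8 = 0.5625.
f(3) ≈ 1.609, f(3.5625) ≈ 1.716, f(4.125) ≈ 1.812, f(4.6875) ≈ 1.900, f(5.25) ≈ 1.981, f(5.8125) ≈ 2.056, f(6.375) ≈ 2.125, f(6.9375) ≈ 2.190, f(7.5) ≈ 2.251.
T_8 = (Δx/2)·[f(x_0) + 2f(x_1) + ... + 2f(x_{7}) + f(x_8)].
Sum ≈ 8.838.

8.838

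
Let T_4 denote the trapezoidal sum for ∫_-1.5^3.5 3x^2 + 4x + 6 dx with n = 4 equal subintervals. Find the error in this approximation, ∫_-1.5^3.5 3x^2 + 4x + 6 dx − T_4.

Exact integral: ∫_-1.5^3.5 f(x) dx = 96.25.
T_4 = 100.15625.
Error = 96.25 − 100.15625 = -3.90625.

-3.90625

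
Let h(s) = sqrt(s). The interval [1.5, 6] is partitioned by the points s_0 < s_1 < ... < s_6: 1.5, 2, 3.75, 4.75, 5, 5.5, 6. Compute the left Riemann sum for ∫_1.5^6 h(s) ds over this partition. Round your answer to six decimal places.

7.859238

Subinterval widths: 0.5, 1.75, 1, 0.25, 0.5, 0.5.
Left endpoints: 1.5, 2, 3.75, 4.75, 5, 5.5.
h(1.5) ≈ 1.224745, h(2) ≈ 1.414214, h(3.75) ≈ 1.936492, h(4.75) ≈ 2.179449, h(5) ≈ 2.236068, h(5.5) ≈ 2.345208.
Sum = Σ Δs_i · h(s_i).
Sum ≈ 7.859238.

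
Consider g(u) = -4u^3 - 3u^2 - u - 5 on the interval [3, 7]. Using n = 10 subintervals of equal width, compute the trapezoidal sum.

Δu = (7 − 3)/10 = 0.4.
g(3) = -143, g(3.4) = -200.296, g(3.8) = -271.608, g(4.2) = -358.472, g(4.6) = -462.424, g(5) = -585, g(5.4) = -727.736, g(5.8) = -892.168, g(6.2) = -1079.832, g(6.6) = -1292.264, g(7) = -1531.
T_10 = (Δu/2)·[g(u_0) + 2g(u_1) + ... + 2g(u_{9}) + g(u_10)].
Sum = -2682.72.

-2682.72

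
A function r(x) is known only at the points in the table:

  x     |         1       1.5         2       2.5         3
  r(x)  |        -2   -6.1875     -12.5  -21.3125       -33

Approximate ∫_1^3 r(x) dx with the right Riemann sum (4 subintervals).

Δx = 0.5.
Sum = 0.5·[(-6.1875) + (-12.5) + (-21.3125) + (-33)] = -36.5.

-36.5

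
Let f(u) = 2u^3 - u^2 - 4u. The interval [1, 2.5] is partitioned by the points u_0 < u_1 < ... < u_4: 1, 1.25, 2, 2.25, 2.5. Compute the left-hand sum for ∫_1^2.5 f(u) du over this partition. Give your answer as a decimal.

Subinterval widths: 0.25, 0.75, 0.25, 0.25.
Left endpoints: 1, 1.25, 2, 2.25.
f(1) = -3, f(1.25) = -2.65625, f(2) = 4, f(2.25) = 8.71875.
Sum = Σ Δu_i · f(u_i).
Sum = 0.4375.

0.4375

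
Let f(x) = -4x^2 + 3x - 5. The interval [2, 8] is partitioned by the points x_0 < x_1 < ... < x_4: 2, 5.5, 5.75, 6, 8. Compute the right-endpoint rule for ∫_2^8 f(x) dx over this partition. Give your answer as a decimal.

Subinterval widths: 3.5, 0.25, 0.25, 2.
Right endpoints: 5.5, 5.75, 6, 8.
f(5.5) = -109.5, f(5.75) = -120, f(6) = -131, f(8) = -237.
Sum = Σ Δx_i · f(x_i).
Sum = -920.

-920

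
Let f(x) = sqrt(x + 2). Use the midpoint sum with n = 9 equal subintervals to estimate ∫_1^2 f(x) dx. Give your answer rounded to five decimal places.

Δx = (2 − 1)/9 = 1/9.
Midpoints: 19/18, 7/6, 23/18, 25/18, 1.5, 29/18, 31/18, 11/6, 35/18.
f(19/18) ≈ 1.74801, f(7/6) ≈ 1.77951, f(23/18) ≈ 1.81046, f(25/18) ≈ 1.84089, f(1.5) ≈ 1.87083, f(29/18) ≈ 1.90029, f(31/18) ≈ 1.92931, f(11/6) ≈ 1.95789, f(35/18) ≈ 1.98606.
Sum = Δx · [f(19/18) + f(7/6) + f(23/18) + ...].
Sum ≈ 1.86925.

1.86925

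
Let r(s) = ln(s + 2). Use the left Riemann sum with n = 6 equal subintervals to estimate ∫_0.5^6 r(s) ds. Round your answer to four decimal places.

Δs = (6 − 0.5)/6 = 11/12.
Left endpoints: 0.5, 17/12, 7/3, 3.25, 25/6, 61/12.
r(0.5) ≈ 0.9163, r(17/12) ≈ 1.2287, r(7/3) ≈ 1.4663, r(3.25) ≈ 1.6582, r(25/6) ≈ 1.8192, r(61/12) ≈ 1.9577.
Sum = Δs · [r(0.5) + r(17/12) + r(7/3) + ...].
Sum ≈ 8.2926.

8.2926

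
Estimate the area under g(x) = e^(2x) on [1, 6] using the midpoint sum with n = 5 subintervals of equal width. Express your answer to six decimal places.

69242.357497

Δx = (6 − 1)/5 = 1.
Midpoints: 1.5, 2.5, 3.5, 4.5, 5.5.
g(1.5) ≈ 20.085537, g(2.5) ≈ 148.413159, g(3.5) ≈ 1096.633158, g(4.5) ≈ 8103.083928, g(5.5) ≈ 59874.141715.
Sum = Δx · [g(1.5) + g(2.5) + g(3.5) + g(4.5) + g(5.5)].
Sum ≈ 69242.357497.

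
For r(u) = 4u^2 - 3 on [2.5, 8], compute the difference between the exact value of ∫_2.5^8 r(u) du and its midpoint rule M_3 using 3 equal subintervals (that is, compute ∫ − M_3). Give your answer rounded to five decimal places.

6.16204

Exact integral: ∫_2.5^8 r(u) du ≈ 645.3333333.
M_3 ≈ 639.1712963.
Error ≈ 645.3333333 − 639.1712963 ≈ 6.16204.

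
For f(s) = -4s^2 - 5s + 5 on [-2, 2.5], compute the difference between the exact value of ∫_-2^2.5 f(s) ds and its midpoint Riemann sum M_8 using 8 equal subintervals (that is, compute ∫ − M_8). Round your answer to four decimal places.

-0.4746

Exact integral: ∫_-2^2.5 f(s) ds = -14.625.
M_8 ≈ -14.150391.
Error ≈ -14.625 − (-14.150391) ≈ -0.4746.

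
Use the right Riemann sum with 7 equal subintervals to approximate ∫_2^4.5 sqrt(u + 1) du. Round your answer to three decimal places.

Δu = (4.5 − 2)/7 = 5/14.
Right endpoints: 33/14, 19/7, 43/14, 24/7, 53/14, 29/7, 4.5.
f(33/14) ≈ 1.832, f(19/7) ≈ 1.927, f(43/14) ≈ 2.018, f(24/7) ≈ 2.104, f(53/14) ≈ 2.188, f(29/7) ≈ 2.268, f(4.5) ≈ 2.345.
Sum = Δu · [f(33/14) + f(19/7) + f(43/14) + ...].
Sum ≈ 5.244.

5.244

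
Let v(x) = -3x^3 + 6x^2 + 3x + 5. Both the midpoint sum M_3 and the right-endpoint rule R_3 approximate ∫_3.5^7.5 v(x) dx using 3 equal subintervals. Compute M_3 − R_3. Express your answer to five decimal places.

651.33333

M_3 ≈ -1390.7222222.
R_3 ≈ -2042.0555556.
M_3 − R_3 ≈ 651.33333.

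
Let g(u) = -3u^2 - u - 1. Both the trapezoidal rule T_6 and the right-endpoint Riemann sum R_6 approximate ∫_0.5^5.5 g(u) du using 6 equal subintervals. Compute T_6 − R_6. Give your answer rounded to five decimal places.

T_6 ≈ -187.9861111.
R_6 ≈ -227.5694444.
T_6 − R_6 ≈ 39.58333.

39.58333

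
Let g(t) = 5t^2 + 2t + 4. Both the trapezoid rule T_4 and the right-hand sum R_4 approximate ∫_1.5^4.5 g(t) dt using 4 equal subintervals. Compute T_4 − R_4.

-36

T_4 = 177.65625.
R_4 = 213.65625.
T_4 − R_4 = -36.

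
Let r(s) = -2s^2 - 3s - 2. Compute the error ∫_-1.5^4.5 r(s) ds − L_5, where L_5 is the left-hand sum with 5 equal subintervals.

-29.52

Exact integral: ∫_-1.5^4.5 r(s) ds = -102.
L_5 = -72.48.
Error = -102 − (-72.48) = -29.52.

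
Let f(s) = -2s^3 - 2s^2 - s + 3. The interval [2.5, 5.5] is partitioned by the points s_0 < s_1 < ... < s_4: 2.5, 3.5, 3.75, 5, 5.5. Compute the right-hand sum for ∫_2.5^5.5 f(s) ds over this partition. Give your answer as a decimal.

Subinterval widths: 1, 0.25, 1.25, 0.5.
Right endpoints: 3.5, 3.75, 5, 5.5.
f(3.5) = -110.75, f(3.75) = -134.34375, f(5) = -302, f(5.5) = -395.75.
Sum = Σ Δs_i · f(s_i).
Sum = -719.7109375.

-719.7109375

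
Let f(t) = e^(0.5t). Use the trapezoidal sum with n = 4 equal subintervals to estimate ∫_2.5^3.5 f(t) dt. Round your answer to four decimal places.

Δt = (3.5 − 2.5)/4 = 0.25.
f(2.5) ≈ 3.4903, f(2.75) ≈ 3.9551, f(3) ≈ 4.4817, f(3.25) ≈ 5.0784, f(3.5) ≈ 5.7546.
T_4 = (Δt/2)·[f(t_0) + 2f(t_1) + 2f(t_2) + 2f(t_3) + f(t_4)].
Sum ≈ 4.5344.

4.5344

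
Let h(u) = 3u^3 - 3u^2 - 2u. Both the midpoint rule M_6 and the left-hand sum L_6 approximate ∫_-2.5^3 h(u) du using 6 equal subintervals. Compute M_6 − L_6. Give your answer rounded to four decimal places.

50.6530

M_6 ≈ -13.633030.
L_6 ≈ -64.286024.
M_6 − L_6 ≈ 50.6530.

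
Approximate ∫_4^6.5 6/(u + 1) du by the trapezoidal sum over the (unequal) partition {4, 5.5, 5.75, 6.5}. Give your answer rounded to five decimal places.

Subinterval widths: 1.5, 0.25, 0.75.
f(4) = 1.2, f(5.5) = 12/13, f(5.75) = 8/9, f(6.5) = 0.8.
On each subinterval the trapezoid contributes (Δu_i/2)·[f(u_{i-1}) + f(u_i)].
Sum ≈ 2.45214.

2.45214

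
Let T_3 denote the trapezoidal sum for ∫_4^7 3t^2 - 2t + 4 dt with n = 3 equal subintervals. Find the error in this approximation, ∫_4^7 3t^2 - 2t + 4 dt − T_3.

Exact integral: ∫_4^7 f(t) dt = 258.
T_3 = 259.5.
Error = 258 − 259.5 = -1.5.

-1.5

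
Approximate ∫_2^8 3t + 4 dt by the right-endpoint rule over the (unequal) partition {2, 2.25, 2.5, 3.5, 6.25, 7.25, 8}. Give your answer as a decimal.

129.375

Subinterval widths: 0.25, 0.25, 1, 2.75, 1, 0.75.
Right endpoints: 2.25, 2.5, 3.5, 6.25, 7.25, 8.
f(2.25) = 10.75, f(2.5) = 11.5, f(3.5) = 14.5, f(6.25) = 22.75, f(7.25) = 25.75, f(8) = 28.
Sum = Σ Δt_i · f(t_i).
Sum = 129.375.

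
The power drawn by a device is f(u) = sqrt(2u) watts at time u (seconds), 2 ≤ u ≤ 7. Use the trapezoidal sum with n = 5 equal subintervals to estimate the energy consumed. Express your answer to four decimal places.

14.7751

Δu = (7 − 2)/5 = 1.
f(2) ≈ 2.0000, f(3) ≈ 2.4495, f(4) ≈ 2.8284, f(5) ≈ 3.1623, f(6) ≈ 3.4641, f(7) ≈ 3.7417.
T_5 = (Δu/2)·[f(u_0) + 2f(u_1) + ... + 2f(u_{4}) + f(u_5)].
Sum ≈ 14.7751.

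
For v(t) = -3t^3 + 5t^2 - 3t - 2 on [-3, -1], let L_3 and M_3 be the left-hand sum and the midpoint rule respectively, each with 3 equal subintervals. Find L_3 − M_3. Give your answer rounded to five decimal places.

46.44444

L_3 ≈ 156.0740741.
M_3 ≈ 109.6296296.
L_3 − M_3 ≈ 46.44444.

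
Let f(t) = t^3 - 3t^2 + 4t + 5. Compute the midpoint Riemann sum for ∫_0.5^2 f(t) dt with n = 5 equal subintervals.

Δt = (2 − 0.5)/5 = 0.3.
Midpoints: 0.65, 0.95, 1.25, 1.55, 1.85.
f(0.65) = 6.607125, f(0.95) = 6.949875, f(1.25) = 7.265625, f(1.55) = 7.716375, f(1.85) = 8.464125.
Sum = Δt · [f(0.65) + f(0.95) + f(1.25) + f(1.55) + f(1.85)].
Sum = 11.1009375.

11.1009375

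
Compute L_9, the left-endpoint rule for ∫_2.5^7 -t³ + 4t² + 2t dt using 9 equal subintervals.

Δt = (7 − 2.5)/9 = 0.5.
Left endpoints: 2.5, 3, 3.5, 4, 4.5, 5, 5.5, 6, 6.5.
f(2.5) = 14.375, f(3) = 15, f(3.5) = 13.125, f(4) = 8, f(4.5) = -1.125, f(5) = -15, f(5.5) = -34.375, f(6) = -60, f(6.5) = -92.625.
Sum = Δt · [f(2.5) + f(3) + f(3.5) + ...].
Sum = -76.3125.

-76.3125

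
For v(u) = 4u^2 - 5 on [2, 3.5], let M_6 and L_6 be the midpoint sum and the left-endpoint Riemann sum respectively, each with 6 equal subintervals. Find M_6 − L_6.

M_6 = 38.96875.
L_6 = 34.9375.
M_6 − L_6 = 4.03125.

4.03125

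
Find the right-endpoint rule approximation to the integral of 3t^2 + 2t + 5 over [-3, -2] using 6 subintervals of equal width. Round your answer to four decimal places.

17.9306

Δt = (-2 − (-3))/6 = 1/6.
Right endpoints: -17/6, -8/3, -2.5, -7/3, -13/6, -2.
f(-17/6) = 281/12, f(-8/3) = 21, f(-2.5) = 18.75, f(-7/3) = 50/3, f(-13/6) = 14.75, f(-2) = 13.
Sum = Δt · [f(-17/6) + f(-8/3) + f(-2.5) + ...].
Sum ≈ 17.9306.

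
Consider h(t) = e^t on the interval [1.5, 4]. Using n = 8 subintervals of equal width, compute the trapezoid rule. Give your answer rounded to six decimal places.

50.523647

Δt = (4 − 1.5)/8 = 0.3125.
h(1.5) ≈ 4.481689, h(1.8125) ≈ 6.125743, h(2.125) ≈ 8.372897, h(2.4375) ≈ 11.444394, h(2.75) ≈ 15.642632, h(3.0625) ≈ 21.380943, h(3.375) ≈ 29.224284, h(3.6875) ≈ 39.944860, h(4) ≈ 54.598150.
T_8 = (Δt/2)·[h(t_0) + 2h(t_1) + ... + 2h(t_{7}) + h(t_8)].
Sum ≈ 50.523647.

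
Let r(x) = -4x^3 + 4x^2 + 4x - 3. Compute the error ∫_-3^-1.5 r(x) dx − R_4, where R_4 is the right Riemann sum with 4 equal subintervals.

Exact integral: ∫_-3^-1.5 r(x) dx = 89.4375.
R_4 = 68.87109375.
Error = 89.4375 − 68.87109375 = 20.56640625.

20.56640625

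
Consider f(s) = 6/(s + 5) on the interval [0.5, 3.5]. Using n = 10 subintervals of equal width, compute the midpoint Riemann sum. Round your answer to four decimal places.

Δs = (3.5 − 0.5)/10 = 0.3.
Midpoints: 0.65, 0.95, 1.25, 1.55, 1.85, 2.15, 2.45, 2.75, 3.05, 3.35.
f(0.65) = 120/113, f(0.95) = 120/119, f(1.25) = 0.96, f(1.55) = 120/131, f(1.85) = 120/137, f(2.15) = 120/143, f(2.45) = 120/149, f(2.75) = 24/31, f(3.05) = 120/161, f(3.35) = 120/167.
Sum = Δs · [f(0.65) + f(0.95) + f(1.25) + ...].
Sum ≈ 2.6115.

2.6115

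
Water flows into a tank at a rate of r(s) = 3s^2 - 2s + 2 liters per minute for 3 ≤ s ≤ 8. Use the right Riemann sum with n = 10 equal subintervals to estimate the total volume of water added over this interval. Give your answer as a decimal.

479.375

Δs = (8 − 3)/10 = 0.5.
Right endpoints: 3.5, 4, 4.5, 5, 5.5, 6, 6.5, 7, 7.5, 8.
r(3.5) = 31.75, r(4) = 42, r(4.5) = 53.75, r(5) = 67, r(5.5) = 81.75, r(6) = 98, r(6.5) = 115.75, r(7) = 135, r(7.5) = 155.75, r(8) = 178.
Sum = Δs · [r(3.5) + r(4) + r(4.5) + ...].
Sum = 479.375.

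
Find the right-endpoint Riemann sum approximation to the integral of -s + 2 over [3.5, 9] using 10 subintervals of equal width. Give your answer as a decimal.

Δs = (9 − 3.5)/10 = 0.55.
Right endpoints: 4.05, 4.6, 5.15, 5.7, 6.25, 6.8, 7.35, 7.9, 8.45, 9.
f(4.05) = -2.05, f(4.6) = -2.6, f(5.15) = -3.15, f(5.7) = -3.7, f(6.25) = -4.25, f(6.8) = -4.8, f(7.35) = -5.35, f(7.9) = -5.9, f(8.45) = -6.45, f(9) = -7.
Sum = Δs · [f(4.05) + f(4.6) + f(5.15) + ...].
Sum = -24.8875.

-24.8875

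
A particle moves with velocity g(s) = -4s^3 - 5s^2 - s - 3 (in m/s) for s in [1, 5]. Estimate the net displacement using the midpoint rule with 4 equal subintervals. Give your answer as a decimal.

Δs = (5 − 1)/4 = 1.
Midpoints: 1.5, 2.5, 3.5, 4.5.
g(1.5) = -29.25, g(2.5) = -99.25, g(3.5) = -239.25, g(4.5) = -473.25.
Sum = Δs · [g(1.5) + g(2.5) + g(3.5) + g(4.5)].
Sum = -841.

-841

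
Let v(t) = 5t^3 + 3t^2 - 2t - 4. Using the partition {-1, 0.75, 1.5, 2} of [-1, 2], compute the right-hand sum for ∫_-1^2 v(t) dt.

Subinterval widths: 1.75, 0.75, 0.5.
Right endpoints: 0.75, 1.5, 2.
v(0.75) = -1.703125, v(1.5) = 16.625, v(2) = 44.
Sum = Σ Δt_i · v(t_i).
Sum = 31.48828125.

31.48828125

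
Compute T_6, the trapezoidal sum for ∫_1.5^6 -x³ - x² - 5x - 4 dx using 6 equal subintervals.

Δx = (6 − 1.5)/6 = 0.75.
f(1.5) = -17.125, f(2.25) = -31.703125, f(3) = -55, f(3.75) = -89.546875, f(4.5) = -137.875, f(5.25) = -202.515625, f(6) = -286.
T_6 = (Δx/2)·[f(x_0) + 2f(x_1) + ... + 2f(x_{5}) + f(x_6)].
Sum = -501.15234375.

-501.15234375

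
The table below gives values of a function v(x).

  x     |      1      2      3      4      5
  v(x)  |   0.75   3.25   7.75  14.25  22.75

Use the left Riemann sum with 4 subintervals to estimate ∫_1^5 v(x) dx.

26

Δx = 1.
Sum = 1·[0.75 + 3.25 + 7.75 + 14.25] = 26.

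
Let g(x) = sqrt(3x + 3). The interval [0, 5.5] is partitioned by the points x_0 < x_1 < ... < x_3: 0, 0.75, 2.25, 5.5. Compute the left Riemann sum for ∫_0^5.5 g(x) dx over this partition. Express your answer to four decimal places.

14.8841

Subinterval widths: 0.75, 1.5, 3.25.
Left endpoints: 0, 0.75, 2.25.
g(0) ≈ 1.7321, g(0.75) ≈ 2.2913, g(2.25) ≈ 3.1225.
Sum = Σ Δx_i · g(x_i).
Sum ≈ 14.8841.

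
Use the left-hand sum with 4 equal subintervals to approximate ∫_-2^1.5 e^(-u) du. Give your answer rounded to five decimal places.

Δu = (1.5 − (-2))/4 = 0.875.
Left endpoints: -2, -1.125, -0.25, 0.625.
f(-2) ≈ 7.38906, f(-1.125) ≈ 3.08022, f(-0.25) ≈ 1.28403, f(0.625) ≈ 0.53526.
Sum = Δu · [f(-2) + f(-1.125) + f(-0.25) + f(0.625)].
Sum ≈ 10.75249.

10.75249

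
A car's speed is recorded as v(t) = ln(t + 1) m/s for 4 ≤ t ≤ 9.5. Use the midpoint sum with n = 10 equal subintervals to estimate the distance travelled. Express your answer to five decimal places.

11.14357

Δt = (9.5 − 4)/10 = 0.55.
Midpoints: 4.275, 4.825, 5.375, 5.925, 6.475, 7.025, 7.575, 8.125, 8.675, 9.225.
v(4.275) ≈ 1.66298, v(4.825) ≈ 1.76216, v(5.375) ≈ 1.85238, v(5.925) ≈ 1.93514, v(6.475) ≈ 2.01156, v(7.025) ≈ 2.08256, v(7.575) ≈ 2.14885, v(8.125) ≈ 2.21102, v(8.675) ≈ 2.26955, v(9.225) ≈ 2.32484.
Sum = Δt · [v(4.275) + v(4.825) + v(5.375) + ...].
Sum ≈ 11.14357.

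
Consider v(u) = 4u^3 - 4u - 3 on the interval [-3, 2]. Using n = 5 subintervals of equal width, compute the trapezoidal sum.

Δu = (2 − (-3))/5 = 1.
v(-3) = -99, v(-2) = -27, v(-1) = -3, v(0) = -3, v(1) = -3, v(2) = 21.
T_5 = (Δu/2)·[v(u_0) + 2v(u_1) + ... + 2v(u_{4}) + v(u_5)].
Sum = -75.

-75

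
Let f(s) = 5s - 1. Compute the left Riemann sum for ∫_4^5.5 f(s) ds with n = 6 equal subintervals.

Δs = (5.5 − 4)/6 = 0.25.
Left endpoints: 4, 4.25, 4.5, 4.75, 5, 5.25.
f(4) = 19, f(4.25) = 20.25, f(4.5) = 21.5, f(4.75) = 22.75, f(5) = 24, f(5.25) = 25.25.
Sum = Δs · [f(4) + f(4.25) + f(4.5) + ...].
Sum = 33.1875.

33.1875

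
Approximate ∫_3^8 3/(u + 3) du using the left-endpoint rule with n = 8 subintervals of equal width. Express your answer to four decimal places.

Δu = (8 − 3)/8 = 0.625.
Left endpoints: 3, 3.625, 4.25, 4.875, 5.5, 6.125, 6.75, 7.375.
f(3) = 0.5, f(3.625) = 24/53, f(4.25) = 12/29, f(4.875) = 8/21, f(5.5) = 6/17, f(6.125) = 24/73, f(6.75) = 4/13, f(7.375) = 24/83.
Sum = Δu · [f(3) + f(3.625) + f(4.25) + ...].
Sum ≈ 1.8913.

1.8913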